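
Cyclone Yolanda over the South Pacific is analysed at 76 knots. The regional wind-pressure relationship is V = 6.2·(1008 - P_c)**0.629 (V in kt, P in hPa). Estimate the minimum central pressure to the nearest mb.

ΔP = (V / 6.2)^(1/0.629) = (76/6.2)^1.590.
76/6.2 = 12.258; 12.258^1.590 ≈ 53.75 mb.
P_c = 1008 − 53.75 = 954.25 ≈ 954 mb.

954 mb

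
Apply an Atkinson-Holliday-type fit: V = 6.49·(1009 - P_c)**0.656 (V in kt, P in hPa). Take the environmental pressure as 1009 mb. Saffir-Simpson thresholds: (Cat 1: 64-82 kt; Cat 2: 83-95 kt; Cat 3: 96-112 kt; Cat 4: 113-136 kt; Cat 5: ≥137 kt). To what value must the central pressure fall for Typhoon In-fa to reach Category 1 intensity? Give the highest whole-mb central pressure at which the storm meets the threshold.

Category 1 begins at V = 64 kt.
Required ΔP = (64/6.49)^(1/0.656) = 9.861^1.524 ≈ 32.75 mb.
P_c ≤ 1009 − 32.75 = 976.25, so the highest integer P_c is 976 mb.

976 mb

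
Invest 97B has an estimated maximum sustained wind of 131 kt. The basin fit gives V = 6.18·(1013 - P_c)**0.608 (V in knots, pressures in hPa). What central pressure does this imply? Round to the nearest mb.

ΔP = (V / 6.18)^(1/0.608) = (131/6.18)^1.645.
131/6.18 = 21.197; 21.197^1.645 ≈ 151.84 mb.
P_c = 1013 − 151.84 = 861.16 ≈ 861 mb.

861 mb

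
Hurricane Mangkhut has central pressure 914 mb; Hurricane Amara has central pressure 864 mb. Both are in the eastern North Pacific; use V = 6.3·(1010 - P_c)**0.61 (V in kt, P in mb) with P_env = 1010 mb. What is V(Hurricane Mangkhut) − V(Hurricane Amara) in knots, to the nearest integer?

Hurricane Mangkhut: ΔP = 96; V ≈ 6.3 × 96^0.61 ≈ 101.98 kt.
Hurricane Amara: ΔP = 146; V ≈ 6.3 × 146^0.61 ≈ 131.70 kt.
Difference ≈ 101.98 − 131.70 = -29.72 → -30 kt.

-30 kt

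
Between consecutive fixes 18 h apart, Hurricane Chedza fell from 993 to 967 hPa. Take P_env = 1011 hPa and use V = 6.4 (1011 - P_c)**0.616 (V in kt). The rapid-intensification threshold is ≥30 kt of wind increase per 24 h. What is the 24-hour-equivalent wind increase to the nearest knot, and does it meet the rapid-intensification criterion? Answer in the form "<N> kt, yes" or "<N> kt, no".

V₁: ΔP = 18, V ≈ 6.4 × 18^0.616 ≈ 37.97 kt.
V₂: ΔP = 44, V ≈ 6.4 × 44^0.616 ≈ 65.85 kt.
ΔV over 18 h = 27.88 kt → 24 h equivalent = 27.88 × 24/18 ≈ 37.17 kt.
37 kt ≥ 30 kt ⇒ rapid intensification.

37 kt, yes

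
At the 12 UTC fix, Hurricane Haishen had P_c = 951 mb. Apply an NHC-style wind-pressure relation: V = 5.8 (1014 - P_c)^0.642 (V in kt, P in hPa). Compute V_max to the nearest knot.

83 kt

ΔP = 1014 − 951 = 63 mb.
63^0.642 ≈ 14.295.
V ≈ 5.8 × 14.295 ≈ 82.9 kt.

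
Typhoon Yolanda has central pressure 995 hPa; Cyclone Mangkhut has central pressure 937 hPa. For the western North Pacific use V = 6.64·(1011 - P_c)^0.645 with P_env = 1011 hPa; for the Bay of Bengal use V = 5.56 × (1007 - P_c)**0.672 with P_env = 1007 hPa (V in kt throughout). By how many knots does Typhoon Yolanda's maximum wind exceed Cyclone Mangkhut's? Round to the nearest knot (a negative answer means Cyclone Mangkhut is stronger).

Typhoon Yolanda: ΔP = 16; V ≈ 6.64 × 16^0.645 ≈ 39.70 kt.
Cyclone Mangkhut: ΔP = 70; V ≈ 5.56 × 70^0.672 ≈ 96.60 kt.
Difference ≈ 39.70 − 96.60 = -56.90 → -57 kt.

-57 kt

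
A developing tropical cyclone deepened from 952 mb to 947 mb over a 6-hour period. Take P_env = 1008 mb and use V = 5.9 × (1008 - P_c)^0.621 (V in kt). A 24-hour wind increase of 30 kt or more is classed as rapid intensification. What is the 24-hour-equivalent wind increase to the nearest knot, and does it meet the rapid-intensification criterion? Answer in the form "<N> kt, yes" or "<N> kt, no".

V₁: ΔP = 56, V ≈ 5.9 × 56^0.621 ≈ 71.86 kt.
V₂: ΔP = 61, V ≈ 5.9 × 61^0.621 ≈ 75.78 kt.
ΔV over 6 h = 3.92 kt → 24 h equivalent = 3.92 × 24/6 ≈ 15.68 kt.
16 kt < 30 kt ⇒ not rapid intensification.

16 kt, no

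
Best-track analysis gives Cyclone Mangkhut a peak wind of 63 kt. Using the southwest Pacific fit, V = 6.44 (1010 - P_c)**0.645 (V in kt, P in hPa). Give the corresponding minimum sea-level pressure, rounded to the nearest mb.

ΔP = (V / 6.44)^(1/0.645) = (63/6.44)^1.550.
63/6.44 = 9.783; 9.783^1.550 ≈ 34.32 mb.
P_c = 1010 − 34.32 = 975.68 ≈ 976 mb.

976 mb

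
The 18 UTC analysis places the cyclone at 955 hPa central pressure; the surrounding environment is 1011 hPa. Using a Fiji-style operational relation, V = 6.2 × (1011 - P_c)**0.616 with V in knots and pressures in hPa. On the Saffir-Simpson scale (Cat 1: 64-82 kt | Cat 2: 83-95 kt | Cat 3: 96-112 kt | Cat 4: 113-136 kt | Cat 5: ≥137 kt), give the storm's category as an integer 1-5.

ΔP = 1011 − 955 = 56 hPa.
V ≈ 6.2 × 56^0.616 = 6.2 × 11.94 ≈ 74 kt.
74 kt falls in the Category 1 band.

1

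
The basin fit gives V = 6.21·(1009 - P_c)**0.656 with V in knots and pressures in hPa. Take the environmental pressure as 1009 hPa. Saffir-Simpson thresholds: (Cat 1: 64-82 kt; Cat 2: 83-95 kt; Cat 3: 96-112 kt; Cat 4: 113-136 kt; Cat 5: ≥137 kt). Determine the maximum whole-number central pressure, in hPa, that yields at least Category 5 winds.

Category 5 begins at V = 137 kt.
Required ΔP = (137/6.21)^(1/0.656) = 22.061^1.524 ≈ 111.74 hPa.
P_c ≤ 1009 − 111.74 = 897.26, so the highest integer P_c is 897 hPa.

897 hPa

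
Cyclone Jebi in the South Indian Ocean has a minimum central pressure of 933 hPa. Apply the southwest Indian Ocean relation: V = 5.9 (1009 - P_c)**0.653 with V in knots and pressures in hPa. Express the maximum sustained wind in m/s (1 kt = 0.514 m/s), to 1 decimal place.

51.3 m/s

ΔP = 1009 − 933 = 76 hPa.
V ≈ 5.9 × 76^0.653 = 5.9 × 16.911 ≈ 99.775 kt.
99.775 × 0.514 ≈ 51.28 m/s → 51.3 m/s.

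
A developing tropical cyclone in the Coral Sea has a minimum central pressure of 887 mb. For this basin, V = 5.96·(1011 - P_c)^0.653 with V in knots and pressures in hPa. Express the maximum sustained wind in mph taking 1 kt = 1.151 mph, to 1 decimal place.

ΔP = 1011 − 887 = 124 mb.
V ≈ 5.96 × 124^0.653 = 5.96 × 23.281 ≈ 138.756 kt.
138.756 × 1.151 ≈ 159.71 mph → 159.7 mph.

159.7 mph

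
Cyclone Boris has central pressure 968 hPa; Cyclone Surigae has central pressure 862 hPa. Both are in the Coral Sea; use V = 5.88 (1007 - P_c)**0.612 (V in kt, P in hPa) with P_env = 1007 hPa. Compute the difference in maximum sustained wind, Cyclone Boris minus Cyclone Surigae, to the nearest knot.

-68 kt

Cyclone Boris: ΔP = 39; V ≈ 5.88 × 39^0.612 ≈ 55.35 kt.
Cyclone Surigae: ΔP = 145; V ≈ 5.88 × 145^0.612 ≈ 123.63 kt.
Difference ≈ 55.35 − 123.63 = -68.28 → -68 kt.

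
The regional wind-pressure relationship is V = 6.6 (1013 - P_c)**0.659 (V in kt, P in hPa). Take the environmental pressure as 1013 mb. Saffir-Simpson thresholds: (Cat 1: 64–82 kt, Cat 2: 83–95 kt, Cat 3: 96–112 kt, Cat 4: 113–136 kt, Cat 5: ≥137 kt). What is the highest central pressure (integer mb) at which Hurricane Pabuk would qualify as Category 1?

Category 1 begins at V = 64 kt.
Required ΔP = (64/6.6)^(1/0.659) = 9.697^1.517 ≈ 31.42 mb.
P_c ≤ 1013 − 31.42 = 981.58, so the highest integer P_c is 981 mb.

981 mb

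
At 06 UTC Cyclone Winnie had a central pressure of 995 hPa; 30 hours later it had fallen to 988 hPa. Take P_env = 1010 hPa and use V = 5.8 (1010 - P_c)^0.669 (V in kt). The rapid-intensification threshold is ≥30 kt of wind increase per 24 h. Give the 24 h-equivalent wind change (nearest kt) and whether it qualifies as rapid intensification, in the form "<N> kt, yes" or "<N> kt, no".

V₁: ΔP = 15, V ≈ 5.8 × 15^0.669 ≈ 35.50 kt.
V₂: ΔP = 22, V ≈ 5.8 × 22^0.669 ≈ 45.87 kt.
ΔV over 30 h = 10.37 kt → 24 h equivalent = 10.37 × 24/30 ≈ 8.30 kt.
8 kt < 30 kt ⇒ not rapid intensification.

8 kt, no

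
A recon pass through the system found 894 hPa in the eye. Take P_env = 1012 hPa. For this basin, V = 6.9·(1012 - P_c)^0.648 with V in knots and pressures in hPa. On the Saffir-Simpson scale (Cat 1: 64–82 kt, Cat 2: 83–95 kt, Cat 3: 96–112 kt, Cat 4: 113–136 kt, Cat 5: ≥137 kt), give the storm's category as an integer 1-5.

5

ΔP = 1012 − 894 = 118 hPa.
V ≈ 6.9 × 118^0.648 = 6.9 × 22.01 ≈ 152 kt.
152 kt falls in the Category 5 band.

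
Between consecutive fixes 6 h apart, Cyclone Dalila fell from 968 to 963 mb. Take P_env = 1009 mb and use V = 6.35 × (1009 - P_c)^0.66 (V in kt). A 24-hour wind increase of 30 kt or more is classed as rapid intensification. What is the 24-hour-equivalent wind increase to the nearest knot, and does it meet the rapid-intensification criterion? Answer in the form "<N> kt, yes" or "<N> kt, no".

23 kt, no

V₁: ΔP = 41, V ≈ 6.35 × 41^0.66 ≈ 73.66 kt.
V₂: ΔP = 46, V ≈ 6.35 × 46^0.66 ≈ 79.47 kt.
ΔV over 6 h = 5.81 kt → 24 h equivalent = 5.81 × 24/6 ≈ 23.24 kt.
23 kt < 30 kt ⇒ not rapid intensification.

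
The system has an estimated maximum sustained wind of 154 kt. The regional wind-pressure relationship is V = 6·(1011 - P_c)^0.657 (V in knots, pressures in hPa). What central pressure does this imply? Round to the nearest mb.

871 mb

ΔP = (V / 6)^(1/0.657) = (154/6)^1.522.
154/6 = 25.667; 25.667^1.522 ≈ 139.69 mb.
P_c = 1011 − 139.69 = 871.31 ≈ 871 mb.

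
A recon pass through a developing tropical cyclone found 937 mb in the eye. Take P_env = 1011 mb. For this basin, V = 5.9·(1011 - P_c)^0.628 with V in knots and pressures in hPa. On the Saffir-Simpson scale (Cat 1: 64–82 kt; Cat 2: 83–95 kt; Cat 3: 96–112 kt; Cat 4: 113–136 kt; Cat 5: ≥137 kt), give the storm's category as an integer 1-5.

ΔP = 1011 − 937 = 74 mb.
V ≈ 5.9 × 74^0.628 = 5.9 × 14.92 ≈ 88 kt.
88 kt falls in the Category 2 band.

2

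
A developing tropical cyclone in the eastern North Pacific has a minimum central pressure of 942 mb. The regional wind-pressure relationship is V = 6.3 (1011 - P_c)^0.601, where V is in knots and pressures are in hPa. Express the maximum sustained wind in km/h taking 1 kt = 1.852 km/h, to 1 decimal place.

148.6 km/h

ΔP = 1011 − 942 = 69 mb.
V ≈ 6.3 × 69^0.601 = 6.3 × 12.739 ≈ 80.258 kt.
80.258 × 1.852 ≈ 148.64 km/h → 148.6 km/h.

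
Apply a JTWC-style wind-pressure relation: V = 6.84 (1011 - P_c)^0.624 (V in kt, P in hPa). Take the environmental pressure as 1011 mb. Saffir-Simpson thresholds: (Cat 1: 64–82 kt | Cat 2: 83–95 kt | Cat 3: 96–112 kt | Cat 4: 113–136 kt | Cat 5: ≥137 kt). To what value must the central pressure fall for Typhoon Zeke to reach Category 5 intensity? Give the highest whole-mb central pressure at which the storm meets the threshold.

889 mb

Category 5 begins at V = 137 kt.
Required ΔP = (137/6.84)^(1/0.624) = 20.029^1.603 ≈ 121.90 mb.
P_c ≤ 1011 − 121.90 = 889.10, so the highest integer P_c is 889 mb.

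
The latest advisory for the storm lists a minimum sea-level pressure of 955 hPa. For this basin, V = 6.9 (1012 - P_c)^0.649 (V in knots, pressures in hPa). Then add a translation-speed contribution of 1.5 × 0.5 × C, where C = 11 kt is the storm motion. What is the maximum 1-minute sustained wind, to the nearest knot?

ΔP = 1012 − 955 = 57 hPa.
57^0.649 ≈ 13.790.
V ≈ 6.9 × 13.790 ≈ 95.2 kt.
Translation term: 1.5 × 0.5 × 11 = 8.25 kt.
Corrected V ≈ 103.45 kt → 103 kt.

103 kt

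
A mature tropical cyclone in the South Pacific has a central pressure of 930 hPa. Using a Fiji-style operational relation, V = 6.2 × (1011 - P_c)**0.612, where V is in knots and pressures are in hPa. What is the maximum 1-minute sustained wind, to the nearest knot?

91 kt

ΔP = 1011 − 930 = 81 hPa.
81^0.612 ≈ 14.723.
V ≈ 6.2 × 14.723 ≈ 91.3 kt.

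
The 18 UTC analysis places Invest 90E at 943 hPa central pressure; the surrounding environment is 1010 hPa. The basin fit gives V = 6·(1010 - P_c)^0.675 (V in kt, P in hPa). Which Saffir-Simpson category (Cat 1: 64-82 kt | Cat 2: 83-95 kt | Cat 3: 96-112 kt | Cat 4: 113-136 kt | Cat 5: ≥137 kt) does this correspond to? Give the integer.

3

ΔP = 1010 − 943 = 67 hPa.
V ≈ 6 × 67^0.675 = 6 × 17.08 ≈ 103 kt.
103 kt falls in the Category 3 band.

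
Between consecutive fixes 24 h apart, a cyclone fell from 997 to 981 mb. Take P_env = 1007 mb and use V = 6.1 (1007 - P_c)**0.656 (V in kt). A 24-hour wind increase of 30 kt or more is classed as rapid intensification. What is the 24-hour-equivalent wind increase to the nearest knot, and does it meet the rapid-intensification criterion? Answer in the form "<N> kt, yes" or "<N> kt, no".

24 kt, no

V₁: ΔP = 10, V ≈ 6.1 × 10^0.656 ≈ 27.63 kt.
V₂: ΔP = 26, V ≈ 6.1 × 26^0.656 ≈ 51.71 kt.
ΔV over 24 h = 24.08 kt → 24 h equivalent = 24.08 × 24/24 ≈ 24.08 kt.
24 kt < 30 kt ⇒ not rapid intensification.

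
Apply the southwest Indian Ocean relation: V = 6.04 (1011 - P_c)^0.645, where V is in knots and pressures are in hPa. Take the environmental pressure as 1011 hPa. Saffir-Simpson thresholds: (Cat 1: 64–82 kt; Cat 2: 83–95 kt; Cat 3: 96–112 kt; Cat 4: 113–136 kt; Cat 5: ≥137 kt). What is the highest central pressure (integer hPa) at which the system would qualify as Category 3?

938 hPa

Category 3 begins at V = 96 kt.
Required ΔP = (96/6.04)^(1/0.645) = 15.894^1.550 ≈ 72.84 hPa.
P_c ≤ 1011 − 72.84 = 938.16, so the highest integer P_c is 938 hPa.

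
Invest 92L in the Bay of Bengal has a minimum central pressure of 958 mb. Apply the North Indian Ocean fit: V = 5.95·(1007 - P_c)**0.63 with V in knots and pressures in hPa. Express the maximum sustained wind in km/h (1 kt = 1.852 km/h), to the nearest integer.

128 km/h

ΔP = 1007 − 958 = 49 mb.
V ≈ 5.95 × 49^0.63 = 5.95 × 11.610 ≈ 69.078 kt.
69.078 × 1.852 ≈ 127.93 km/h → 128 km/h.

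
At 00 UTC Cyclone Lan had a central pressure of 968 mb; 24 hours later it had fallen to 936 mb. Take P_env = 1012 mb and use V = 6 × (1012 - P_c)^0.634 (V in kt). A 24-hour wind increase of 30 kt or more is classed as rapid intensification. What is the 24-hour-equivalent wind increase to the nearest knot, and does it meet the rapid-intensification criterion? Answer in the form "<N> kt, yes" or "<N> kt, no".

V₁: ΔP = 44, V ≈ 6 × 44^0.634 ≈ 66.08 kt.
V₂: ΔP = 76, V ≈ 6 × 76^0.634 ≈ 93.45 kt.
ΔV over 24 h = 27.37 kt → 24 h equivalent = 27.37 × 24/24 ≈ 27.37 kt.
27 kt < 30 kt ⇒ not rapid intensification.

27 kt, no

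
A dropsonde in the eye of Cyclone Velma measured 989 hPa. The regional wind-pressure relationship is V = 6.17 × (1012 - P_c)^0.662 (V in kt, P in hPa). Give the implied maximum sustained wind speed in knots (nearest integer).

49 kt

ΔP = 1012 − 989 = 23 hPa.
23^0.662 ≈ 7.970.
V ≈ 6.17 × 7.970 ≈ 49.2 kt.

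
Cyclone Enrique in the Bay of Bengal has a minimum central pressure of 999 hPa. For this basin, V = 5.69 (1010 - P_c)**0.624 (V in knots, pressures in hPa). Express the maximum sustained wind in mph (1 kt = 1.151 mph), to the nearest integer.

29 mph

ΔP = 1010 − 999 = 11 hPa.
V ≈ 5.69 × 11^0.624 = 5.69 × 4.465 ≈ 25.406 kt.
25.406 × 1.151 ≈ 29.24 mph → 29 mph.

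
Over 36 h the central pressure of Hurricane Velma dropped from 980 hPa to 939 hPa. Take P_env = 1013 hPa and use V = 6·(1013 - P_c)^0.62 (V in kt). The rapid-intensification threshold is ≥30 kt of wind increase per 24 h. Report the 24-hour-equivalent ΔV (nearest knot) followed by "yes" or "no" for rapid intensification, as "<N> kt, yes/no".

V₁: ΔP = 33, V ≈ 6 × 33^0.62 ≈ 52.44 kt.
V₂: ΔP = 74, V ≈ 6 × 74^0.62 ≈ 86.51 kt.
ΔV over 36 h = 34.07 kt → 24 h equivalent = 34.07 × 24/36 ≈ 22.71 kt.
23 kt < 30 kt ⇒ not rapid intensification.

23 kt, no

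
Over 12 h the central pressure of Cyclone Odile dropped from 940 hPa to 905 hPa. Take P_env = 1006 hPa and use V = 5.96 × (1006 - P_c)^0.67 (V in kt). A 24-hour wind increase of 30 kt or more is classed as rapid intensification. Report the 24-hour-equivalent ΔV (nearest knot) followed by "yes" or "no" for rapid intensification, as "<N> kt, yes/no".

V₁: ΔP = 66, V ≈ 5.96 × 66^0.67 ≈ 98.71 kt.
V₂: ΔP = 101, V ≈ 5.96 × 101^0.67 ≈ 131.26 kt.
ΔV over 12 h = 32.55 kt → 24 h equivalent = 32.55 × 24/12 ≈ 65.10 kt.
65 kt ≥ 30 kt ⇒ rapid intensification.

65 kt, yes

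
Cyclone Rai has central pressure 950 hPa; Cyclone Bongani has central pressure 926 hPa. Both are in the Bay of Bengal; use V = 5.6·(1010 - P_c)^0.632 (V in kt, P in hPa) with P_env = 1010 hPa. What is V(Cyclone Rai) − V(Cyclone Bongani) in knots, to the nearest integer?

Cyclone Rai: ΔP = 60; V ≈ 5.6 × 60^0.632 ≈ 74.47 kt.
Cyclone Bongani: ΔP = 84; V ≈ 5.6 × 84^0.632 ≈ 92.12 kt.
Difference ≈ 74.47 − 92.12 = -17.65 → -18 kt.

-18 kt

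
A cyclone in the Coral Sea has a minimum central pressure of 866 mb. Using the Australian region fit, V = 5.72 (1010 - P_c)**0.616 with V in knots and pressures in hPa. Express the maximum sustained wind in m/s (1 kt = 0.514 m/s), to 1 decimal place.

ΔP = 1010 − 866 = 144 mb.
V ≈ 5.72 × 144^0.616 = 5.72 × 21.358 ≈ 122.165 kt.
122.165 × 0.514 ≈ 62.79 m/s → 62.8 m/s.

62.8 m/s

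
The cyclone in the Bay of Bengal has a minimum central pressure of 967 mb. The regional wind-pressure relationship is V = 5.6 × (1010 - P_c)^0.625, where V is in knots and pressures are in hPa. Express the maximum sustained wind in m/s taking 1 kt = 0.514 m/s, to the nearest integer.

30 m/s

ΔP = 1010 − 967 = 43 mb.
V ≈ 5.6 × 43^0.625 = 5.6 × 10.493 ≈ 58.763 kt.
58.763 × 0.514 ≈ 30.20 m/s → 30 m/s.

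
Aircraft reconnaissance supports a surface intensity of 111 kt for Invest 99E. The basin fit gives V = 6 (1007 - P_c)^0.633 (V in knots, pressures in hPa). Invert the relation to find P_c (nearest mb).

ΔP = (V / 6)^(1/0.633) = (111/6)^1.580.
111/6 = 18.500; 18.500^1.580 ≈ 100.43 mb.
P_c = 1007 − 100.43 = 906.57 ≈ 907 mb.

907 mb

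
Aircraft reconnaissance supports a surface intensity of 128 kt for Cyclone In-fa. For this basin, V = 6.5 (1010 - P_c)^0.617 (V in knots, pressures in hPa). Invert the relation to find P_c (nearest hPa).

ΔP = (V / 6.5)^(1/0.617) = (128/6.5)^1.621.
128/6.5 = 19.692; 19.692^1.621 ≈ 125.23 hPa.
P_c = 1010 − 125.23 = 884.77 ≈ 885 hPa.

885 hPa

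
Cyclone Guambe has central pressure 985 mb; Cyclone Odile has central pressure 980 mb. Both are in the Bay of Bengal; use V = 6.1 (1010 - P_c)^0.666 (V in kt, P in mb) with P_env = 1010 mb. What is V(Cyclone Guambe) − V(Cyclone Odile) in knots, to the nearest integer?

Cyclone Guambe: ΔP = 25; V ≈ 6.1 × 25^0.666 ≈ 52.04 kt.
Cyclone Odile: ΔP = 30; V ≈ 6.1 × 30^0.666 ≈ 58.76 kt.
Difference ≈ 52.04 − 58.76 = -6.72 → -7 kt.

-7 kt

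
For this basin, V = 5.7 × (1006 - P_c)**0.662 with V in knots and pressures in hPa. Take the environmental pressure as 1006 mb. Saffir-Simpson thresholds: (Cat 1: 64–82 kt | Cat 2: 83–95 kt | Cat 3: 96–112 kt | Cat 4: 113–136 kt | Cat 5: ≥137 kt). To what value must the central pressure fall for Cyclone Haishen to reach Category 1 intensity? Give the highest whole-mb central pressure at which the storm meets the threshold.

Category 1 begins at V = 64 kt.
Required ΔP = (64/5.7)^(1/0.662) = 11.228^1.511 ≈ 38.60 mb.
P_c ≤ 1006 − 38.60 = 967.40, so the highest integer P_c is 967 mb.

967 mb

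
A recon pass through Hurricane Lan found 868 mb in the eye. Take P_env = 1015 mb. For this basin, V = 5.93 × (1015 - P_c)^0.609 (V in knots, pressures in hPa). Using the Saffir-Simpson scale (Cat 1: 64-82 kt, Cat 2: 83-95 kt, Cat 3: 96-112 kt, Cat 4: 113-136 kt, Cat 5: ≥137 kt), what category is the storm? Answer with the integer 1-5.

ΔP = 1015 − 868 = 147 mb.
V ≈ 5.93 × 147^0.609 = 5.93 × 20.89 ≈ 124 kt.
124 kt falls in the Category 4 band.

4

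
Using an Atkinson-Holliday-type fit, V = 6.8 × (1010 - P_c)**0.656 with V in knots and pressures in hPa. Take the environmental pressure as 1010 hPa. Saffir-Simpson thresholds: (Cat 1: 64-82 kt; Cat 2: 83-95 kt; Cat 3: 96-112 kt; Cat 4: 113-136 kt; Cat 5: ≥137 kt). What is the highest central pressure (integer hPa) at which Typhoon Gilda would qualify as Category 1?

979 hPa

Category 1 begins at V = 64 kt.
Required ΔP = (64/6.8)^(1/0.656) = 9.412^1.524 ≈ 30.50 hPa.
P_c ≤ 1010 − 30.50 = 979.50, so the highest integer P_c is 979 hPa.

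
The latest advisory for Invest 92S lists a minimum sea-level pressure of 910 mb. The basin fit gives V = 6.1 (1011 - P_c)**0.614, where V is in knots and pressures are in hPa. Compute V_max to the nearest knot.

ΔP = 1011 − 910 = 101 mb.
101^0.614 ≈ 17.008.
V ≈ 6.1 × 17.008 ≈ 103.7 kt.

104 kt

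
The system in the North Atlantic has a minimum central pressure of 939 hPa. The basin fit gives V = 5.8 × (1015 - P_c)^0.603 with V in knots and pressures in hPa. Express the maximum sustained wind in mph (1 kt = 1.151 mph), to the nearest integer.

91 mph

ΔP = 1015 − 939 = 76 hPa.
V ≈ 5.8 × 76^0.603 = 5.8 × 13.619 ≈ 78.988 kt.
78.988 × 1.151 ≈ 90.91 mph → 91 mph.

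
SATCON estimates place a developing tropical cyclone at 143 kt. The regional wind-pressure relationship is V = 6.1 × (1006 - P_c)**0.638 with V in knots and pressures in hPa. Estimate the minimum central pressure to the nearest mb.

ΔP = (V / 6.1)^(1/0.638) = (143/6.1)^1.567.
143/6.1 = 23.443; 23.443^1.567 ≈ 140.39 mb.
P_c = 1006 − 140.39 = 865.61 ≈ 866 mb.

866 mb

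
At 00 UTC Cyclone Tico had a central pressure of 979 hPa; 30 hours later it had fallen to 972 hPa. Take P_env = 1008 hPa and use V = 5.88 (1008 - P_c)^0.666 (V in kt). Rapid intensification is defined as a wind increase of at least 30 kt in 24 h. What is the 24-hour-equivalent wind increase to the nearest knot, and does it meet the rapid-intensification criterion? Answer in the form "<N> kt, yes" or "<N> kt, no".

V₁: ΔP = 29, V ≈ 5.88 × 29^0.666 ≈ 55.38 kt.
V₂: ΔP = 36, V ≈ 5.88 × 36^0.666 ≈ 63.96 kt.
ΔV over 30 h = 8.58 kt → 24 h equivalent = 8.58 × 24/30 ≈ 6.86 kt.
7 kt < 30 kt ⇒ not rapid intensification.

7 kt, no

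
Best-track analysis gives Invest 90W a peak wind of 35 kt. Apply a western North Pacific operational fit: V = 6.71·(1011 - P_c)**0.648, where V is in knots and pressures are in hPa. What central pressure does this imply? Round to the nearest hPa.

998 hPa

ΔP = (V / 6.71)^(1/0.648) = (35/6.71)^1.543.
35/6.71 = 5.216; 5.216^1.543 ≈ 12.79 hPa.
P_c = 1011 − 12.79 = 998.21 ≈ 998 hPa.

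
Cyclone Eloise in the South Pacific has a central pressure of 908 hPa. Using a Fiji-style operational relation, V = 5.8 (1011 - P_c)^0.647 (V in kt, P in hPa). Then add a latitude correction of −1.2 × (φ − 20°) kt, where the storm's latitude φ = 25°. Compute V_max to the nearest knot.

ΔP = 1011 − 908 = 103 hPa.
103^0.647 ≈ 20.059.
V ≈ 5.8 × 20.059 ≈ 116.3 kt.
Latitude correction: −1.2 × (25 − 20) = -6 kt.
Corrected V ≈ 110.3 kt → 110 kt.

110 kt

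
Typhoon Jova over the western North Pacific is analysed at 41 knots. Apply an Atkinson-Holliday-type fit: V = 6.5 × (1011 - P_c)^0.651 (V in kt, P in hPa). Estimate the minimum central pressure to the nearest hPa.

ΔP = (V / 6.5)^(1/0.651) = (41/6.5)^1.536.
41/6.5 = 6.308; 6.308^1.536 ≈ 16.93 hPa.
P_c = 1011 − 16.93 = 994.07 ≈ 994 hPa.

994 hPa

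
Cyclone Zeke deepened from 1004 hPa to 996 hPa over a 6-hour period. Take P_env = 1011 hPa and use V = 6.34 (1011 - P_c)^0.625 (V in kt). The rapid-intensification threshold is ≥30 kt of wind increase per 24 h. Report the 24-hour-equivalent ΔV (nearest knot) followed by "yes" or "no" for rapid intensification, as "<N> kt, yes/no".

V₁: ΔP = 7, V ≈ 6.34 × 7^0.625 ≈ 21.39 kt.
V₂: ΔP = 15, V ≈ 6.34 × 15^0.625 ≈ 34.45 kt.
ΔV over 6 h = 13.06 kt → 24 h equivalent = 13.06 × 24/6 ≈ 52.24 kt.
52 kt ≥ 30 kt ⇒ rapid intensification.

52 kt, yes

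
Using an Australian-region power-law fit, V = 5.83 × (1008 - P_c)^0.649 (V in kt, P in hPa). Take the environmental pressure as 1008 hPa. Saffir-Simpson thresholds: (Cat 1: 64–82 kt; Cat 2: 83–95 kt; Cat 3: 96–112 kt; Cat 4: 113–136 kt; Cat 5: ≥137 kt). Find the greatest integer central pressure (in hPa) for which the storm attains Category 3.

933 hPa

Category 3 begins at V = 96 kt.
Required ΔP = (96/5.83)^(1/0.649) = 16.467^1.541 ≈ 74.92 hPa.
P_c ≤ 1008 − 74.92 = 933.08, so the highest integer P_c is 933 hPa.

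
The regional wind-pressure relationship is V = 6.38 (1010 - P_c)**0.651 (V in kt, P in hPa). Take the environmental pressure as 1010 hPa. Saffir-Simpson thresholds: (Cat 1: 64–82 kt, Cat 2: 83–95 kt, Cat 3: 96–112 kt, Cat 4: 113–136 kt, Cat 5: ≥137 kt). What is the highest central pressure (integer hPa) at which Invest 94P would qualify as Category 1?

975 hPa

Category 1 begins at V = 64 kt.
Required ΔP = (64/6.38)^(1/0.651) = 10.031^1.536 ≈ 34.53 hPa.
P_c ≤ 1010 − 34.53 = 975.47, so the highest integer P_c is 975 hPa.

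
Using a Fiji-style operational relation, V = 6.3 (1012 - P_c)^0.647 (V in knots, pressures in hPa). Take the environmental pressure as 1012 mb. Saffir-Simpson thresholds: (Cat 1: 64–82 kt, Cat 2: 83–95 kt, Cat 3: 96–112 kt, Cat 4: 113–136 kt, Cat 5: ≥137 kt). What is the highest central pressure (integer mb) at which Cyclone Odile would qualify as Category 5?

895 mb

Category 5 begins at V = 137 kt.
Required ΔP = (137/6.3)^(1/0.647) = 21.746^1.546 ≈ 116.69 mb.
P_c ≤ 1012 − 116.69 = 895.31, so the highest integer P_c is 895 mb.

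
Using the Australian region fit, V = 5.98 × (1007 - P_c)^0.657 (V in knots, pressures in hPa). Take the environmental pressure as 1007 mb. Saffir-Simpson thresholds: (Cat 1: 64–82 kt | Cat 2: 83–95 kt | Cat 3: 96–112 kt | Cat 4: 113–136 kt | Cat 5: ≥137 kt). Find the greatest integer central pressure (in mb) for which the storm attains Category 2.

952 mb

Category 2 begins at V = 83 kt.
Required ΔP = (83/5.98)^(1/0.657) = 13.880^1.522 ≈ 54.80 mb.
P_c ≤ 1007 − 54.80 = 952.20, so the highest integer P_c is 952 mb.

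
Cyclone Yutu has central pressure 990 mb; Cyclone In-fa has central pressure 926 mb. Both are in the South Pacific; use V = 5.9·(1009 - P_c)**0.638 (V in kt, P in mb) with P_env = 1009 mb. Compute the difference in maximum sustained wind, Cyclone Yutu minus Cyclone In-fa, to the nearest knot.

Cyclone Yutu: ΔP = 19; V ≈ 5.9 × 19^0.638 ≈ 38.61 kt.
Cyclone In-fa: ΔP = 83; V ≈ 5.9 × 83^0.638 ≈ 98.91 kt.
Difference ≈ 38.61 − 98.91 = -60.30 → -60 kt.

-60 kt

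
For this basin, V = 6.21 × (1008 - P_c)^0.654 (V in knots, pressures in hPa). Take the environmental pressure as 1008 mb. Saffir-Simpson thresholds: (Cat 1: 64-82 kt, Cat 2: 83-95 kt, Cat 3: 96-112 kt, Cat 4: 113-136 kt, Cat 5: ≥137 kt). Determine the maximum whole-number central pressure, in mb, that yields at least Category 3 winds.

Category 3 begins at V = 96 kt.
Required ΔP = (96/6.21)^(1/0.654) = 15.459^1.529 ≈ 65.81 mb.
P_c ≤ 1008 − 65.81 = 942.19, so the highest integer P_c is 942 mb.

942 mb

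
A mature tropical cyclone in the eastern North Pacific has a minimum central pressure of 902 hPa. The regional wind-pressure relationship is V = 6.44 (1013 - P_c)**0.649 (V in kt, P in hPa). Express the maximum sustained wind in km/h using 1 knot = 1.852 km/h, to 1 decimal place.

ΔP = 1013 − 902 = 111 hPa.
V ≈ 6.44 × 111^0.649 = 6.44 × 21.253 ≈ 136.868 kt.
136.868 × 1.852 ≈ 253.48 km/h → 253.5 km/h.

253.5 km/h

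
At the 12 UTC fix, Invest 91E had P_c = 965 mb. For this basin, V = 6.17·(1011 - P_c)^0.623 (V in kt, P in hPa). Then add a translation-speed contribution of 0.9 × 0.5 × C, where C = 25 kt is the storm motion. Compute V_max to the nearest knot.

ΔP = 1011 − 965 = 46 mb.
46^0.623 ≈ 10.862.
V ≈ 6.17 × 10.862 ≈ 67.0 kt.
Translation term: 0.9 × 0.5 × 25 = 11.25 kt.
Corrected V ≈ 78.25 kt → 78 kt.

78 kt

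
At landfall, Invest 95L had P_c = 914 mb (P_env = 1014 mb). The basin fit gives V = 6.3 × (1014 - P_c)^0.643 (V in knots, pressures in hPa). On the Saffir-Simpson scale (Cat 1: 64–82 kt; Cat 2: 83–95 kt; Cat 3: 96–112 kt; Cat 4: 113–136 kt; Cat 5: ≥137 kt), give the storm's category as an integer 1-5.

4

ΔP = 1014 − 914 = 100 mb.
V ≈ 6.3 × 100^0.643 = 6.3 × 19.32 ≈ 122 kt.
122 kt falls in the Category 4 band.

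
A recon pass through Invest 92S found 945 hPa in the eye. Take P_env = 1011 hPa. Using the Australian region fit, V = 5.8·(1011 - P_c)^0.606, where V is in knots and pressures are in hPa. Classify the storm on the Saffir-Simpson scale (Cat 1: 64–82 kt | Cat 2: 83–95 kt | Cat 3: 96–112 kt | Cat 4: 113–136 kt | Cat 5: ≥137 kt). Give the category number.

1

ΔP = 1011 − 945 = 66 hPa.
V ≈ 5.8 × 66^0.606 = 5.8 × 12.67 ≈ 73 kt.
73 kt falls in the Category 1 band.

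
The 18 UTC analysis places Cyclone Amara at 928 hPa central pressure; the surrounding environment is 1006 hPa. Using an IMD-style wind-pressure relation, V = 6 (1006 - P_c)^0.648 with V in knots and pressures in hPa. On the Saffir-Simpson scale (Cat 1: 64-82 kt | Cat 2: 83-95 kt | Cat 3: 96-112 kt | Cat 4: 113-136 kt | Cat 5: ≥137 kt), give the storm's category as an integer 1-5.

ΔP = 1006 − 928 = 78 hPa.
V ≈ 6 × 78^0.648 = 6 × 16.83 ≈ 101 kt.
101 kt falls in the Category 3 band.

3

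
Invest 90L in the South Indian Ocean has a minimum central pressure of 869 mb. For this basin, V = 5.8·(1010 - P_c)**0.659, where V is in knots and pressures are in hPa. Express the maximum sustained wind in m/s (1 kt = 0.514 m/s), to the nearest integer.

78 m/s

ΔP = 1010 − 869 = 141 mb.
V ≈ 5.8 × 141^0.659 = 5.8 × 26.082 ≈ 151.274 kt.
151.274 × 0.514 ≈ 77.75 m/s → 78 m/s.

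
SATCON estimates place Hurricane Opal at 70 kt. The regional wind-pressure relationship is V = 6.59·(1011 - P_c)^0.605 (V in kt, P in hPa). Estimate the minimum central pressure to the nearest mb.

961 mb

ΔP = (V / 6.59)^(1/0.605) = (70/6.59)^1.653.
70/6.59 = 10.622; 10.622^1.653 ≈ 49.68 mb.
P_c = 1011 − 49.68 = 961.32 ≈ 961 mb.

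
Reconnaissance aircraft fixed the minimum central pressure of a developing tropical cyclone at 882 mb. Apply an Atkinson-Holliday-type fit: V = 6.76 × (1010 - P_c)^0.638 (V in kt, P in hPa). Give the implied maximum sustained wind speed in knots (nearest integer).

149 kt

ΔP = 1010 − 882 = 128 mb.
128^0.638 ≈ 22.100.
V ≈ 6.76 × 22.100 ≈ 149.4 kt.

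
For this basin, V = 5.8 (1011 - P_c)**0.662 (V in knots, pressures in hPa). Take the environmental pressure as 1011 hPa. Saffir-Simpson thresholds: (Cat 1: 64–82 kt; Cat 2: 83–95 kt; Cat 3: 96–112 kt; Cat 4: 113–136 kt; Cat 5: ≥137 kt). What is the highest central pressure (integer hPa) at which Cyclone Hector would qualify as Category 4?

Category 4 begins at V = 113 kt.
Required ΔP = (113/5.8)^(1/0.662) = 19.483^1.511 ≈ 88.74 hPa.
P_c ≤ 1011 − 88.74 = 922.26, so the highest integer P_c is 922 hPa.

922 hPa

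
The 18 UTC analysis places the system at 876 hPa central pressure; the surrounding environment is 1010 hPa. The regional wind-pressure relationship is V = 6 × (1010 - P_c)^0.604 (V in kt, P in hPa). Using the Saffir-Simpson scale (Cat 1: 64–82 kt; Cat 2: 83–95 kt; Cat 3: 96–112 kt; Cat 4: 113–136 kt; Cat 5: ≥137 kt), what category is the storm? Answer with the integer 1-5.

ΔP = 1010 − 876 = 134 hPa.
V ≈ 6 × 134^0.604 = 6 × 19.27 ≈ 116 kt.
116 kt falls in the Category 4 band.

4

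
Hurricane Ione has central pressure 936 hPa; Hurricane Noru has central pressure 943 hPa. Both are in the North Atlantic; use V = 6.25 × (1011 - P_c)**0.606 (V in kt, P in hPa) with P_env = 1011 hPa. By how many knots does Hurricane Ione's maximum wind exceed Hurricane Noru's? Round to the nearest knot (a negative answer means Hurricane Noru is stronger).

5 kt

Hurricane Ione: ΔP = 75; V ≈ 6.25 × 75^0.606 ≈ 85.54 kt.
Hurricane Noru: ΔP = 68; V ≈ 6.25 × 68^0.606 ≈ 80.61 kt.
Difference ≈ 85.54 − 80.61 = 4.93 → 5 kt.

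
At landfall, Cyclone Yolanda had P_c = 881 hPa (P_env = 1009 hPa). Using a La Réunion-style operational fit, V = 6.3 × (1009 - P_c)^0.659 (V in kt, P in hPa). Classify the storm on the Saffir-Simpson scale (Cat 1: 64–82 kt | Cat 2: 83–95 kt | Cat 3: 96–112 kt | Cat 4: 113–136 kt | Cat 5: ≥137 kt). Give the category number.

5

ΔP = 1009 − 881 = 128 hPa.
V ≈ 6.3 × 128^0.659 = 6.3 × 24.47 ≈ 154 kt.
154 kt falls in the Category 5 band.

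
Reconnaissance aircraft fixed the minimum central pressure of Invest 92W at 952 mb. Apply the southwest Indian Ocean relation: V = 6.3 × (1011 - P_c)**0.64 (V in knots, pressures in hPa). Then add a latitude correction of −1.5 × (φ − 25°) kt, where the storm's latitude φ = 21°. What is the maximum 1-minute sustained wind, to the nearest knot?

ΔP = 1011 − 952 = 59 mb.
59^0.64 ≈ 13.594.
V ≈ 6.3 × 13.594 ≈ 85.6 kt.
Latitude correction: −1.5 × (21 − 25) = 6 kt.
Corrected V ≈ 91.6 kt → 92 kt.

92 kt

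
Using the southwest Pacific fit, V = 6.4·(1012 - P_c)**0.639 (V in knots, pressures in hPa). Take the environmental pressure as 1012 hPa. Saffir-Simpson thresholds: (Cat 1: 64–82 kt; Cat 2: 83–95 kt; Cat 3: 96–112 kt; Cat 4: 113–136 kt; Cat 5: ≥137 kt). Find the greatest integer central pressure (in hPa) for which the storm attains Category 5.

891 hPa

Category 5 begins at V = 137 kt.
Required ΔP = (137/6.4)^(1/0.639) = 21.406^1.565 ≈ 120.84 hPa.
P_c ≤ 1012 − 120.84 = 891.16, so the highest integer P_c is 891 hPa.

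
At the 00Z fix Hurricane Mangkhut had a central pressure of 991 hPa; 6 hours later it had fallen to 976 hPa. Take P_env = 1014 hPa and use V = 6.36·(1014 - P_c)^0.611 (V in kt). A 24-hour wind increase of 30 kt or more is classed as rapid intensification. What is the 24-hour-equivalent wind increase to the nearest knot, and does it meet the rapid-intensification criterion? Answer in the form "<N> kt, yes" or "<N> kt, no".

62 kt, yes

V₁: ΔP = 23, V ≈ 6.36 × 23^0.611 ≈ 43.20 kt.
V₂: ΔP = 38, V ≈ 6.36 × 38^0.611 ≈ 58.71 kt.
ΔV over 6 h = 15.51 kt → 24 h equivalent = 15.51 × 24/6 ≈ 62.04 kt.
62 kt ≥ 30 kt ⇒ rapid intensification.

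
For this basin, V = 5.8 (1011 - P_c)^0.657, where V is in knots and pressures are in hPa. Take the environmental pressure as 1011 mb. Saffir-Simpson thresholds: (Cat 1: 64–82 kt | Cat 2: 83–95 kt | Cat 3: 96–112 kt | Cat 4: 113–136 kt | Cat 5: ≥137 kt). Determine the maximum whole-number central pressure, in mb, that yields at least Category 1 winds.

Category 1 begins at V = 64 kt.
Required ΔP = (64/5.8)^(1/0.657) = 11.034^1.522 ≈ 38.65 mb.
P_c ≤ 1011 − 38.65 = 972.35, so the highest integer P_c is 972 mb.

972 mb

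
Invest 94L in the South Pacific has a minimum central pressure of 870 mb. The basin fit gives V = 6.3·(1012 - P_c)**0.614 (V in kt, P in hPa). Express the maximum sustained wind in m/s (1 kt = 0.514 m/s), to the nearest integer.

68 m/s

ΔP = 1012 − 870 = 142 mb.
V ≈ 6.3 × 142^0.614 = 6.3 × 20.965 ≈ 132.083 kt.
132.083 × 0.514 ≈ 67.89 m/s → 68 m/s.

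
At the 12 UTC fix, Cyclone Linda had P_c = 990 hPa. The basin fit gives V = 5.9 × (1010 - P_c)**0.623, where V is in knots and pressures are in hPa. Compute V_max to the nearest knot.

ΔP = 1010 − 990 = 20 hPa.
20^0.623 ≈ 6.465.
V ≈ 5.9 × 6.465 ≈ 38.1 kt.

38 kt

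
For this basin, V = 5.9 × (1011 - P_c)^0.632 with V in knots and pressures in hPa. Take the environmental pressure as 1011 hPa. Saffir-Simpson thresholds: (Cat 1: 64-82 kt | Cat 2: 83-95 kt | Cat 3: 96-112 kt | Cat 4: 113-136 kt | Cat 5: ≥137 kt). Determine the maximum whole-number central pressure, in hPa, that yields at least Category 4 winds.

904 hPa

Category 4 begins at V = 113 kt.
Required ΔP = (113/5.9)^(1/0.632) = 19.153^1.582 ≈ 106.87 hPa.
P_c ≤ 1011 − 106.87 = 904.13, so the highest integer P_c is 904 hPa.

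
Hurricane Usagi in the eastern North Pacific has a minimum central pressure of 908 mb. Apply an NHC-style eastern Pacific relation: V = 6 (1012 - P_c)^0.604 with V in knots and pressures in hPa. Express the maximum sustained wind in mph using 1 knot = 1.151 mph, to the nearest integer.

114 mph

ΔP = 1012 − 908 = 104 mb.
V ≈ 6 × 104^0.604 = 6 × 16.531 ≈ 99.183 kt.
99.183 × 1.151 ≈ 114.16 mph → 114 mph.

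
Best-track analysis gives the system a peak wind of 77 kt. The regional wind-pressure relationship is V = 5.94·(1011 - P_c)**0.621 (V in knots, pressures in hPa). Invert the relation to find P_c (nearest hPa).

ΔP = (V / 5.94)^(1/0.621) = (77/5.94)^1.610.
77/5.94 = 12.963; 12.963^1.610 ≈ 61.91 hPa.
P_c = 1011 − 61.91 = 949.09 ≈ 949 hPa.

949 hPa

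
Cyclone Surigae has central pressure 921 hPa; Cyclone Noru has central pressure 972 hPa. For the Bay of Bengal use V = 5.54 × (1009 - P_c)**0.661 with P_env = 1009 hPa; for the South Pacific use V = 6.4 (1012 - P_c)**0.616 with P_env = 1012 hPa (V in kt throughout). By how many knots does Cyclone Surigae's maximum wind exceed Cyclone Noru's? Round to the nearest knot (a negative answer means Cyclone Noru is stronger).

45 kt

Cyclone Surigae: ΔP = 88; V ≈ 5.54 × 88^0.661 ≈ 106.86 kt.
Cyclone Noru: ΔP = 40; V ≈ 6.4 × 40^0.616 ≈ 62.09 kt.
Difference ≈ 106.86 − 62.09 = 44.77 → 45 kt.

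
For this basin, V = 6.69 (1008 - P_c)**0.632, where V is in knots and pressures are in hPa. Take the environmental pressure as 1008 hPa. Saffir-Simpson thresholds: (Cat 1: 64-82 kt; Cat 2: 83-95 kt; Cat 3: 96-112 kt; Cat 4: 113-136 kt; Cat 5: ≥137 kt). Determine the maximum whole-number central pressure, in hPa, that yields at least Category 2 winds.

Category 2 begins at V = 83 kt.
Required ΔP = (83/6.69)^(1/0.632) = 12.407^1.582 ≈ 53.76 hPa.
P_c ≤ 1008 − 53.76 = 954.24, so the highest integer P_c is 954 hPa.

954 hPa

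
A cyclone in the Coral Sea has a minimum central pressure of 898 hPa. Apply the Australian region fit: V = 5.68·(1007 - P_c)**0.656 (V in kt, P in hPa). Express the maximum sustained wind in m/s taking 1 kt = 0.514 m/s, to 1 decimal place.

ΔP = 1007 − 898 = 109 hPa.
V ≈ 5.68 × 109^0.656 = 5.68 × 21.705 ≈ 123.282 kt.
123.282 × 0.514 ≈ 63.37 m/s → 63.4 m/s.

63.4 m/s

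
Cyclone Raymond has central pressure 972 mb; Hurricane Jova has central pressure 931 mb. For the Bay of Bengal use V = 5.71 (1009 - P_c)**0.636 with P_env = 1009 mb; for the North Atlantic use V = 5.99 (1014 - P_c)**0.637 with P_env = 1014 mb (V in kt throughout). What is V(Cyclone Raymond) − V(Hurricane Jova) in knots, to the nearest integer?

-43 kt

Cyclone Raymond: ΔP = 37; V ≈ 5.71 × 37^0.636 ≈ 56.76 kt.
Hurricane Jova: ΔP = 83; V ≈ 5.99 × 83^0.637 ≈ 99.97 kt.
Difference ≈ 56.76 − 99.97 = -43.21 → -43 kt.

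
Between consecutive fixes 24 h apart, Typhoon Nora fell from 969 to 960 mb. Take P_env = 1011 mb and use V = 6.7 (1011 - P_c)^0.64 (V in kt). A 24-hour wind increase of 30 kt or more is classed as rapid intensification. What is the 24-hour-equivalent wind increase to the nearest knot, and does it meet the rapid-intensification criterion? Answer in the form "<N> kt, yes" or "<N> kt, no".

10 kt, no

V₁: ΔP = 42, V ≈ 6.7 × 42^0.64 ≈ 73.27 kt.
V₂: ΔP = 51, V ≈ 6.7 × 51^0.64 ≈ 82.97 kt.
ΔV over 24 h = 9.70 kt → 24 h equivalent = 9.70 × 24/24 ≈ 9.70 kt.
10 kt < 30 kt ⇒ not rapid intensification.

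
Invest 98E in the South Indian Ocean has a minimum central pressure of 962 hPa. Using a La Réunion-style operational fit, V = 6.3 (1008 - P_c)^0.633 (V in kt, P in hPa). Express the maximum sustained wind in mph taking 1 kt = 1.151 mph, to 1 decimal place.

81.8 mph

ΔP = 1008 − 962 = 46 hPa.
V ≈ 6.3 × 46^0.633 = 6.3 × 11.286 ≈ 71.099 kt.
71.099 × 1.151 ≈ 81.84 mph → 81.8 mph.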